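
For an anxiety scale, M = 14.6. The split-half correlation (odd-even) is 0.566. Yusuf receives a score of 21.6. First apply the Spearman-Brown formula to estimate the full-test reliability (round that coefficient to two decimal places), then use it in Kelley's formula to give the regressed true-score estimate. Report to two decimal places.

Spearman-Brown: ρ = 2r/(1 + r) = 2(0.566)/(1 + 0.566) = 1.1320/1.566 = 0.7229 → 0.72
Regress the observed score toward the mean by the unreliability: T̂ = 0.72·21.6 + 0.28·14.6 = 15.552 + 4.088 = 19.640.

19.64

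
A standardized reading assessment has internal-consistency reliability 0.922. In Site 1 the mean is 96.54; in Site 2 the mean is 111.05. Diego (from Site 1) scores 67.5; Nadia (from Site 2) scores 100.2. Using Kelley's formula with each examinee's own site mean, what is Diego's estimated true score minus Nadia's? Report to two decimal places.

T̂_Diego = 0.922(67.5) + 0.078(96.54) = 69.7651
T̂_Nadia = 0.922(100.2) + 0.078(111.05) = 101.0463
Difference = 69.7651 − 101.0463 = -31.2812

-31.28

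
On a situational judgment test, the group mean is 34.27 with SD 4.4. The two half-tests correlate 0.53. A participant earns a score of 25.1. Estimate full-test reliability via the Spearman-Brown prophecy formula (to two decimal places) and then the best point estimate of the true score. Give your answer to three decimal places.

Spearman-Brown: ρ = 2r/(1 + r) = 2(0.53)/(1 + 0.53) = 1.060/1.53 = 0.6928 → 0.69
T̂ = 0.69(25.1) + 0.31(34.27) = 17.319 + 10.6237 = 27.9427 → 27.943

27.943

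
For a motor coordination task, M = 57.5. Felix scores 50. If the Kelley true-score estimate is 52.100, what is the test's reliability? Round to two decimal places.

0.72

T̂ = ρX + (1 − ρ)μ  ⇒  T̂ − μ = ρ(X − μ)
ρ = (T̂ − μ)/(X − μ) = (52.100 − 57.5) / (50 − 57.5) = -5.400 / -7.5 = 0.7200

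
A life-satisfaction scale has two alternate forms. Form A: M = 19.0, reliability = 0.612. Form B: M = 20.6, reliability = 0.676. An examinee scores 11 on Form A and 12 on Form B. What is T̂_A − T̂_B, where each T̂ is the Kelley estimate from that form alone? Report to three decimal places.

T̂_A = 0.612(11) + 0.388(19.0) = 14.10400
T̂_B = 0.676(12) + 0.324(20.6) = 14.78640
T̂_A − T̂_B = -0.68240

-0.682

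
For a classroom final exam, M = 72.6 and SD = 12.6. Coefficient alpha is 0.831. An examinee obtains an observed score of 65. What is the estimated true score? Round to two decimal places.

66.28

Kelley's formula gives T̂ = 0.831·65 + 0.169·72.6 = 54.015 + 12.2694 = 66.284.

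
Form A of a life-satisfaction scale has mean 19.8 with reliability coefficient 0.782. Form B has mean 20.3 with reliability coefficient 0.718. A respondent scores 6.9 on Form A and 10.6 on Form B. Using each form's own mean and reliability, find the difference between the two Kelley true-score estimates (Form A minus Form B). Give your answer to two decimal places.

-3.62

T̂_A = 0.782(6.9) + 0.218(19.8) = 9.7122
T̂_B = 0.718(10.6) + 0.282(20.3) = 13.3354
T̂_A − T̂_B = -3.6232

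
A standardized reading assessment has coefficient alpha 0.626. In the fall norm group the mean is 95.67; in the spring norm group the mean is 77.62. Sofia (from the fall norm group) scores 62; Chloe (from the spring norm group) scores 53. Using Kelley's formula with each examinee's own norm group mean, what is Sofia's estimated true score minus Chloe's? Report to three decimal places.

12.385

T̂_Sofia = 0.626(62) + 0.374(95.67) = 74.59258
T̂_Chloe = 0.626(53) + 0.374(77.62) = 62.20788
Difference = 74.59258 − 62.20788 = 12.38470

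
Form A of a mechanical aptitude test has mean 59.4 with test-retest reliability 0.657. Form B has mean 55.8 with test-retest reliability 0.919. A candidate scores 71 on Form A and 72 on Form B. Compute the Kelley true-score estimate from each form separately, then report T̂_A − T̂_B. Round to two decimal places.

-3.67

T̂_A = 0.657(71) + 0.343(59.4) = 67.0212
T̂_B = 0.919(72) + 0.081(55.8) = 70.6878
T̂_A − T̂_B = -3.6666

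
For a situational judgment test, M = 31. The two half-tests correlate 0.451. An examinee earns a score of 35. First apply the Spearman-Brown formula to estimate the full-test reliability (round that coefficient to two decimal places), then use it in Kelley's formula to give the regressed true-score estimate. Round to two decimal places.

Spearman-Brown: ρ = 2r/(1 + r) = 2(0.451)/(1 + 0.451) = 0.9020/1.451 = 0.6216 → 0.62
Kelley's formula gives T̂ = 0.62·35 + 0.38·31 = 21.70 + 11.78 = 33.480.

33.48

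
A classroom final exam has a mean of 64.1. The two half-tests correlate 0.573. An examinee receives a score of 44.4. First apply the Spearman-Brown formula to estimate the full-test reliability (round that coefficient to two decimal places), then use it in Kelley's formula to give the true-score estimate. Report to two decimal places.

Spearman-Brown: ρ = 2r/(1 + r) = 2(0.573)/(1 + 0.573) = 1.1460/1.573 = 0.7285 → 0.73
T̂ = 0.73(44.4) + 0.27(64.1) = 32.412 + 17.307 = 49.719 → 49.72

49.72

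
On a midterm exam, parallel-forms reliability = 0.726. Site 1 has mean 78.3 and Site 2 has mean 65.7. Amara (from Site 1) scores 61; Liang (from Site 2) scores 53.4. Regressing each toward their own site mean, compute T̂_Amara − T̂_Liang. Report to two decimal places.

8.97

T̂_Amara = 0.726(61) + 0.274(78.3) = 65.7402
T̂_Liang = 0.726(53.4) + 0.274(65.7) = 56.7702
Difference = 65.7402 − 56.7702 = 8.9700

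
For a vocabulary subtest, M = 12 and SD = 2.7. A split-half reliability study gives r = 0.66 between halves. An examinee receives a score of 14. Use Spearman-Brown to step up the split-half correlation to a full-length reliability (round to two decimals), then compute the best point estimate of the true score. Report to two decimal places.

Spearman-Brown: ρ = 2r/(1 + r) = 2(0.66)/(1 + 0.66) = 1.320/1.66 = 0.7952 → 0.80
T̂ = 0.80(14) + 0.20(12) = 11.20 + 2.40 = 13.600 → 13.60

13.60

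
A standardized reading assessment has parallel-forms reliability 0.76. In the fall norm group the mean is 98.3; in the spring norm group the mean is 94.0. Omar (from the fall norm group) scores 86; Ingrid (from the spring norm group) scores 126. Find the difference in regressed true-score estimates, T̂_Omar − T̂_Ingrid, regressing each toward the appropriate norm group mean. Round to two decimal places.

T̂_Omar = 0.76(86) + 0.24(98.3) = 88.9520
T̂_Ingrid = 0.76(126) + 0.24(94.0) = 118.3200
Difference = 88.9520 − 118.3200 = -29.3680

-29.37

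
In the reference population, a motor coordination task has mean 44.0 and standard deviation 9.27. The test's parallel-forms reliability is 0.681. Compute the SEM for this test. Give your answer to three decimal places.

5.236

SEM = SD · √(1 − ρ) = 9.27 × √0.319 = 9.27 × 0.5648 = 5.2357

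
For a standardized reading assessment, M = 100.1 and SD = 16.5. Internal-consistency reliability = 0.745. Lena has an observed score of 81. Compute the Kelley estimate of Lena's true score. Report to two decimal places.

85.87

T̂ = ρX + (1 − ρ)μ
  = 0.745 × 81 + 0.255 × 100.1
  = 60.345 + 25.5255
  = 85.870
  ≈ 85.87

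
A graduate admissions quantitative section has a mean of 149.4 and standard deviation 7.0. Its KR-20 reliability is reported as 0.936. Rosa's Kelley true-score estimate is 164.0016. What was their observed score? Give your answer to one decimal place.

T̂ = ρX + (1 − ρ)μ  ⇒  X = (T̂ − (1 − ρ)μ) / ρ
X = (164.0016 − 0.064 × 149.4) / 0.936 = (164.0016 − 9.5616) / 0.936 = 154.4400 / 0.936 = 165.000

165.0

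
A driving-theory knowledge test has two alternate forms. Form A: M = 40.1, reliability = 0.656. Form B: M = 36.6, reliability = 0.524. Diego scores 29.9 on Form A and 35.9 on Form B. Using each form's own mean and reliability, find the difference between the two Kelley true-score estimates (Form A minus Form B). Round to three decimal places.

-2.824

T̂_A = 0.656(29.9) + 0.344(40.1) = 33.40880
T̂_B = 0.524(35.9) + 0.476(36.6) = 36.23320
T̂_A − T̂_B = -2.82440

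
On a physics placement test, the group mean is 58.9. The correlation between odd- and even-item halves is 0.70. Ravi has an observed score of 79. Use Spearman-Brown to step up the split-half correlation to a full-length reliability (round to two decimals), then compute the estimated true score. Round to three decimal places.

Spearman-Brown: ρ = 2r/(1 + r) = 2(0.70)/(1 + 0.70) = 1.400/1.70 = 0.8235 → 0.82
T̂ = ρX + (1 − ρ)μ
  = 0.82 × 79 + 0.18 × 58.9
  = 64.78 + 10.602
  = 75.3820
  ≈ 75.382

75.382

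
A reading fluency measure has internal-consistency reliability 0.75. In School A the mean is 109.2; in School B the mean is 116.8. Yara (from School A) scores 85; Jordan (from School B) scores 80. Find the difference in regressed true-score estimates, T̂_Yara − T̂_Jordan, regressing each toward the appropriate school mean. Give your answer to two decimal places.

T̂_Yara = 0.75(85) + 0.25(109.2) = 91.0500
T̂_Jordan = 0.75(80) + 0.25(116.8) = 89.2000
Difference = 91.0500 − 89.2000 = 1.8500

1.85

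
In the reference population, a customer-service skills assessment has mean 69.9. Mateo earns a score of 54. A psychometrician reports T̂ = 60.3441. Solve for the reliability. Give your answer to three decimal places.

T̂ = ρX + (1 − ρ)μ  ⇒  T̂ − μ = ρ(X − μ)
ρ = (T̂ − μ)/(X − μ) = (60.3441 − 69.9) / (54 − 69.9) = -9.5559 / -15.9 = 0.60100

0.601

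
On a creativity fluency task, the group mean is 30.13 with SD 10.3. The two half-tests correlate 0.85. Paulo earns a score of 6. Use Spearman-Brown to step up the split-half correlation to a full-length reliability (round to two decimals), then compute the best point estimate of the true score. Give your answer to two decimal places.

7.93

Spearman-Brown: ρ = 2r/(1 + r) = 2(0.85)/(1 + 0.85) = 1.700/1.85 = 0.9189 → 0.92
T̂ = ρX + (1 − ρ)μ
  = 0.92 × 6 + 0.08 × 30.13
  = 5.52 + 2.4104
  = 7.930
  ≈ 7.93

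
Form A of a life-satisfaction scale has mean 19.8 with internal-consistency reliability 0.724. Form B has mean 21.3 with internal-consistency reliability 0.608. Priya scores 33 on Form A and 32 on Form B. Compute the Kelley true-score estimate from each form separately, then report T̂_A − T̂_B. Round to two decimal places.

T̂_A = 0.724(33) + 0.276(19.8) = 29.3568
T̂_B = 0.608(32) + 0.392(21.3) = 27.8056
T̂_A − T̂_B = 1.5512

1.55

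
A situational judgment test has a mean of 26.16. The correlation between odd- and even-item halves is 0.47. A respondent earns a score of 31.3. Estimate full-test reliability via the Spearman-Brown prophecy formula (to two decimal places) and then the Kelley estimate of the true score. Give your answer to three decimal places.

Spearman-Brown: ρ = 2r/(1 + r) = 2(0.47)/(1 + 0.47) = 0.940/1.47 = 0.6395 → 0.64
Regress the observed score toward the mean by the unreliability: T̂ = 0.64·31.3 + 0.36·26.16 = 20.032 + 9.4176 = 29.4496.

29.450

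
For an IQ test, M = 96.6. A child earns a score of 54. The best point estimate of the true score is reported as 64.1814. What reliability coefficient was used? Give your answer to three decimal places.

0.761

T̂ = ρX + (1 − ρ)μ  ⇒  T̂ − μ = ρ(X − μ)
ρ = (T̂ − μ)/(X − μ) = (64.1814 − 96.6) / (54 − 96.6) = -32.4186 / -42.6 = 0.76100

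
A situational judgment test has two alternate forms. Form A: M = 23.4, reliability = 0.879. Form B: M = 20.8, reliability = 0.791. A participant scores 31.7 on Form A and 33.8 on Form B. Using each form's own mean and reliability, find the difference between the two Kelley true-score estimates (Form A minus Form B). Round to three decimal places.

-0.387

T̂_A = 0.879(31.7) + 0.121(23.4) = 30.69570
T̂_B = 0.791(33.8) + 0.209(20.8) = 31.08300
T̂_A − T̂_B = -0.38730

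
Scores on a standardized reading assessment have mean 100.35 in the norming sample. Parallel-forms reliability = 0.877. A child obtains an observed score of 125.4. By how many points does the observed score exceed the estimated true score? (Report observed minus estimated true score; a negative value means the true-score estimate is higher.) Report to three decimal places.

3.081

T̂ = ρX + (1 − ρ)μ
  = 0.877 × 125.4 + 0.123 × 100.35
  = 109.9758 + 12.34305
  = 122.31885
  ≈ 122.3189
X − T̂ = 125.4 − 122.3189 = 3.0811 → 3.081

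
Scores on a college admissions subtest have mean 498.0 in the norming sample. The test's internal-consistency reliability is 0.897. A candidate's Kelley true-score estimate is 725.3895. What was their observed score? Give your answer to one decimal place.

751.5

T̂ = ρX + (1 − ρ)μ  ⇒  X = (T̂ − (1 − ρ)μ) / ρ
X = (725.3895 − 0.103 × 498.0) / 0.897 = (725.3895 − 51.2940) / 0.897 = 674.0955 / 0.897 = 751.500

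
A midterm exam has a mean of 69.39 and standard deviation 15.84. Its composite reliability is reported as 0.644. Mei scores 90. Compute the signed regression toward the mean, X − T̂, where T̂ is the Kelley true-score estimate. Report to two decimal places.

T̂ = 0.644(90) + 0.356(69.39) = 57.960 + 24.70284 = 82.6628 → 82.663
X − T̂ = 90 − 82.663 = 7.337 → 7.34

7.34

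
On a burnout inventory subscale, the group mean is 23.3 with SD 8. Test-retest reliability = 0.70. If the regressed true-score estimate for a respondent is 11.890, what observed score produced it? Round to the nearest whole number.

7

T̂ = ρX + (1 − ρ)μ  ⇒  X = (T̂ − (1 − ρ)μ) / ρ
X = (11.890 − 0.30 × 23.3) / 0.70 = (11.890 − 6.990) / 0.70 = 4.900 / 0.70 = 7.00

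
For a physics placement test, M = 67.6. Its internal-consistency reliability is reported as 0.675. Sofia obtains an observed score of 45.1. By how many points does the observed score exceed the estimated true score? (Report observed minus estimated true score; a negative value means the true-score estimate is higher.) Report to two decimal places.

-7.31

T̂ = 0.675(45.1) + 0.325(67.6) = 30.4425 + 21.9700 = 52.4125 → 52.412
X − T̂ = 45.1 − 52.412 = -7.312 → -7.31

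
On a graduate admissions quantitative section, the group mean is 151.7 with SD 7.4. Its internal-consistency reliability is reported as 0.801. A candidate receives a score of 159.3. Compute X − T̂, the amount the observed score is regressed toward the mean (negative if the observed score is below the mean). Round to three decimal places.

T̂ = 0.801(159.3) + 0.199(151.7) = 127.5993 + 30.1883 = 157.78760 → 157.7876
X − T̂ = 159.3 − 157.7876 = 1.5124 → 1.512

1.512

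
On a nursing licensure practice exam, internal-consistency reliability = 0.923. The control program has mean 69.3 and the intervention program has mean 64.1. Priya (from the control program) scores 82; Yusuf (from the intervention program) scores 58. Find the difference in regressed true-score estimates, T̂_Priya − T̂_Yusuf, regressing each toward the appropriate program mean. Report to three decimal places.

T̂_Priya = 0.923(82) + 0.077(69.3) = 81.02210
T̂_Yusuf = 0.923(58) + 0.077(64.1) = 58.46970
Difference = 81.02210 − 58.46970 = 22.55240

22.552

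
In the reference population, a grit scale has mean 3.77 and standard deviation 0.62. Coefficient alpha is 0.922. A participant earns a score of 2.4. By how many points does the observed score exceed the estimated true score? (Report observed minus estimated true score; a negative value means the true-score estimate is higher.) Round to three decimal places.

-0.107

T̂ = ρX + (1 − ρ)μ
  = 0.922 × 2.4 + 0.078 × 3.77
  = 2.2128 + 0.29406
  = 2.50686
  ≈ 2.5069
X − T̂ = 2.4 − 2.5069 = -0.1069 → -0.107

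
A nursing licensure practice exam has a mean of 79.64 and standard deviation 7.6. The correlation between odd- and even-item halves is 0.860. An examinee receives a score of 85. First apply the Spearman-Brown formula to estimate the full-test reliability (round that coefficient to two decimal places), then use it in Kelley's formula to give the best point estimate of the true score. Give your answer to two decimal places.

84.57

Spearman-Brown: ρ = 2r/(1 + r) = 2(0.860)/(1 + 0.860) = 1.7200/1.860 = 0.9247 → 0.92
Weight the observed score by reliability and the mean by (1 − reliability): T̂ = 0.92·85 + 0.08·79.64 = 78.20 + 6.3712 = 84.571.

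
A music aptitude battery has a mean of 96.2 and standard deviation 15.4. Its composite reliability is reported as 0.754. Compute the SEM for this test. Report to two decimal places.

7.64

SEM = SD · √(1 − ρ) = 15.4 × √0.246 = 15.4 × 0.4960 = 7.638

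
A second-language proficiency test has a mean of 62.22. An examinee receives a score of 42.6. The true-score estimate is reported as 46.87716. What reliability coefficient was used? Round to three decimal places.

T̂ = ρX + (1 − ρ)μ  ⇒  T̂ − μ = ρ(X − μ)
ρ = (T̂ − μ)/(X − μ) = (46.87716 − 62.22) / (42.6 − 62.22) = -15.34284 / -19.62 = 0.78200

0.782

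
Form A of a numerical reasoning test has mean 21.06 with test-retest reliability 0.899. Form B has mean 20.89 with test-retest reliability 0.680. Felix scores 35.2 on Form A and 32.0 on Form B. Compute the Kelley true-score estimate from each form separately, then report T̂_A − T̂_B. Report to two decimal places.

5.33

T̂_A = 0.899(35.2) + 0.101(21.06) = 33.7719
T̂_B = 0.680(32.0) + 0.320(20.89) = 28.4448
T̂_A − T̂_B = 5.3271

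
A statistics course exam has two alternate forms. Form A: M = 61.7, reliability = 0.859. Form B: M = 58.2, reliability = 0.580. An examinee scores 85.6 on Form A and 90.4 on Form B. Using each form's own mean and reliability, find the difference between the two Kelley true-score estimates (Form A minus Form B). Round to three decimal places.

T̂_A = 0.859(85.6) + 0.141(61.7) = 82.23010
T̂_B = 0.580(90.4) + 0.420(58.2) = 76.87600
T̂_A − T̂_B = 5.35410

5.354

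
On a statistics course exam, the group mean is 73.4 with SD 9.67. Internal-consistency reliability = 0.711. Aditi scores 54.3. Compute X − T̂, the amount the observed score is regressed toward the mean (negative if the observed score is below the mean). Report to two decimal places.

T̂ = ρX + (1 − ρ)μ
  = 0.711 × 54.3 + 0.289 × 73.4
  = 38.6073 + 21.2126
  = 59.8199
  ≈ 59.820
X − T̂ = 54.3 − 59.820 = -5.520 → -5.52

-5.52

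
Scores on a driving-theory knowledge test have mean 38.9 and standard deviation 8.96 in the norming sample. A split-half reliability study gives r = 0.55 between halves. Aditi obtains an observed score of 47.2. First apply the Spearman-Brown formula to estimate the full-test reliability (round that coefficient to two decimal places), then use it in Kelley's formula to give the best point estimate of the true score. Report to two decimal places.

44.79

Spearman-Brown: ρ = 2r/(1 + r) = 2(0.55)/(1 + 0.55) = 1.100/1.55 = 0.7097 → 0.71
T̂ = 0.71(47.2) + 0.29(38.9) = 33.512 + 11.281 = 44.793 → 44.79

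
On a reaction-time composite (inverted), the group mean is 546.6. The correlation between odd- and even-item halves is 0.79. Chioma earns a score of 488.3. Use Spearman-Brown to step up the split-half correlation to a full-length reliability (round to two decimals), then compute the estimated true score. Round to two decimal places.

Spearman-Brown: ρ = 2r/(1 + r) = 2(0.79)/(1 + 0.79) = 1.580/1.79 = 0.8827 → 0.88
T̂ = 0.88(488.3) + 0.12(546.6) = 429.704 + 65.592 = 495.296 → 495.30

495.30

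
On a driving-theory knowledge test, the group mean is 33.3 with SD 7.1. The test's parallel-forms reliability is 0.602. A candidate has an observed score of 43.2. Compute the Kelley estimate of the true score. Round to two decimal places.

39.26

T̂ = ρX + (1 − ρ)μ
  = 0.602 × 43.2 + 0.398 × 33.3
  = 26.0064 + 13.2534
  = 39.260
  ≈ 39.26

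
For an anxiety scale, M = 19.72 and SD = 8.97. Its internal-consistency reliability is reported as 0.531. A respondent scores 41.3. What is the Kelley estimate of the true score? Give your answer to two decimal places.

Regress the observed score toward the mean by the unreliability: T̂ = 0.531·41.3 + 0.469·19.72 = 21.9303 + 9.24868 = 31.179.

31.18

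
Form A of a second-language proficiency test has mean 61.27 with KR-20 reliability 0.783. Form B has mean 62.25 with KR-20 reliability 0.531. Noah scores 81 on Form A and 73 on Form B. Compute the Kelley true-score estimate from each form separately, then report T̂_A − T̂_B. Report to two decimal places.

8.76

T̂_A = 0.783(81) + 0.217(61.27) = 76.7186
T̂_B = 0.531(73) + 0.469(62.25) = 67.9583
T̂_A − T̂_B = 8.7603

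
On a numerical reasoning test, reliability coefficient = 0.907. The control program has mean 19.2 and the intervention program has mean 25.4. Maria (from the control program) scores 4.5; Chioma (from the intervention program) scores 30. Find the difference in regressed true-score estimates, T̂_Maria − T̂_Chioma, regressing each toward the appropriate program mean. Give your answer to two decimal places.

T̂_Maria = 0.907(4.5) + 0.093(19.2) = 5.8671
T̂_Chioma = 0.907(30) + 0.093(25.4) = 29.5722
Difference = 5.8671 − 29.5722 = -23.7051

-23.71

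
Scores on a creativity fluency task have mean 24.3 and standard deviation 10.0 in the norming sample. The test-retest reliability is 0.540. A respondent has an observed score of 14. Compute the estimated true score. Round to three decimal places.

18.738

T̂ = ρX + (1 − ρ)μ
  = 0.540 × 14 + 0.460 × 24.3
  = 7.560 + 11.1780
  = 18.7380
  ≈ 18.738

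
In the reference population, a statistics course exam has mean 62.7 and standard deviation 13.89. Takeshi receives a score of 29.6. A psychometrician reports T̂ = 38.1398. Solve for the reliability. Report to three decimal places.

T̂ = ρX + (1 − ρ)μ  ⇒  T̂ − μ = ρ(X − μ)
ρ = (T̂ − μ)/(X − μ) = (38.1398 − 62.7) / (29.6 − 62.7) = -24.5602 / -33.1 = 0.74200

0.742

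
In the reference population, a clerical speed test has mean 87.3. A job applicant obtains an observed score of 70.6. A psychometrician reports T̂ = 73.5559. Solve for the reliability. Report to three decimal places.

0.823

T̂ = ρX + (1 − ρ)μ  ⇒  T̂ − μ = ρ(X − μ)
ρ = (T̂ − μ)/(X − μ) = (73.5559 − 87.3) / (70.6 − 87.3) = -13.7441 / -16.7 = 0.82300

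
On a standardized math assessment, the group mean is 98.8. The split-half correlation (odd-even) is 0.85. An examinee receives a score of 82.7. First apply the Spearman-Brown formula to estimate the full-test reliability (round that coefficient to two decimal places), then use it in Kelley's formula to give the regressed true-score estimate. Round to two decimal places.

83.99

Spearman-Brown: ρ = 2r/(1 + r) = 2(0.85)/(1 + 0.85) = 1.700/1.85 = 0.9189 → 0.92
T̂ = 0.92(82.7) + 0.08(98.8) = 76.084 + 7.904 = 83.988 → 83.99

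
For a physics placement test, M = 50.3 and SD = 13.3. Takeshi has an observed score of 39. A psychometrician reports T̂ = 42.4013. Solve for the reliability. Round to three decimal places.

0.699

T̂ = ρX + (1 − ρ)μ  ⇒  T̂ − μ = ρ(X − μ)
ρ = (T̂ − μ)/(X − μ) = (42.4013 − 50.3) / (39 − 50.3) = -7.8987 / -11.3 = 0.69900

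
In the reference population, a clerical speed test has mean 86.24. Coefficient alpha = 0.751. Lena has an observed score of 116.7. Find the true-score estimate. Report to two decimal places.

T̂ = 0.751(116.7) + 0.249(86.24) = 87.6417 + 21.47376 = 109.115 → 109.12

109.12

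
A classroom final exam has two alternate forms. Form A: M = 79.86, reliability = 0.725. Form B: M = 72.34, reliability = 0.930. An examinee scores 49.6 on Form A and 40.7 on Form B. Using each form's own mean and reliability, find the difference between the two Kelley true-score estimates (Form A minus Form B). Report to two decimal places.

T̂_A = 0.725(49.6) + 0.275(79.86) = 57.9215
T̂_B = 0.930(40.7) + 0.070(72.34) = 42.9148
T̂_A − T̂_B = 15.0067

15.01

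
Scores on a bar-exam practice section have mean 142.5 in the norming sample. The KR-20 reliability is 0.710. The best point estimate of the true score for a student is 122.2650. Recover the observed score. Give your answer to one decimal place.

114.0

T̂ = ρX + (1 − ρ)μ  ⇒  X = (T̂ − (1 − ρ)μ) / ρ
X = (122.2650 − 0.290 × 142.5) / 0.710 = (122.2650 − 41.3250) / 0.710 = 80.9400 / 0.710 = 114.000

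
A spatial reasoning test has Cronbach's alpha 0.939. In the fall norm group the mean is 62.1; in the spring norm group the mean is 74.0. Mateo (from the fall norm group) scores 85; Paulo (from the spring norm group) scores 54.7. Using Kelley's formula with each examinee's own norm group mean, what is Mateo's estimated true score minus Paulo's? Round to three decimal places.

T̂_Mateo = 0.939(85) + 0.061(62.1) = 83.60310
T̂_Paulo = 0.939(54.7) + 0.061(74.0) = 55.87730
Difference = 83.60310 − 55.87730 = 27.72580

27.726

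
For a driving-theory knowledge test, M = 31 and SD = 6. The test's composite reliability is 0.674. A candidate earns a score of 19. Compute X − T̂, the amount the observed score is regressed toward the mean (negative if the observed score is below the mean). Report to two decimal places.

T̂ = ρX + (1 − ρ)μ
  = 0.674 × 19 + 0.326 × 31
  = 12.806 + 10.106
  = 22.9120
  ≈ 22.912
X − T̂ = 19 − 22.912 = -3.912 → -3.91

-3.91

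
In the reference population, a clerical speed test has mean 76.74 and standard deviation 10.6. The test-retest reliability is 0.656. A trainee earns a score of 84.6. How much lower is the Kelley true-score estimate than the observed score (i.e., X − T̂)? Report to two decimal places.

2.70

Regress the observed score toward the mean by the unreliability: T̂ = 0.656·84.6 + 0.344·76.74 = 55.4976 + 26.39856 = 81.8962.
X − T̂ = 84.6 − 81.896 = 2.704 → 2.70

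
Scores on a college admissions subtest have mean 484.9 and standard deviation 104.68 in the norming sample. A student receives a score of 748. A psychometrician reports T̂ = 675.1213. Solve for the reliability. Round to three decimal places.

T̂ = ρX + (1 − ρ)μ  ⇒  T̂ − μ = ρ(X − μ)
ρ = (T̂ − μ)/(X − μ) = (675.1213 − 484.9) / (748 − 484.9) = 190.2213 / 263.1 = 0.72300

0.723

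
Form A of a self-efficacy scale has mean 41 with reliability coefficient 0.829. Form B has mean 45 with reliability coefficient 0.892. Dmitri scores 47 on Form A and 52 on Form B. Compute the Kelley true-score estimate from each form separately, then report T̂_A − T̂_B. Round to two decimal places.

T̂_A = 0.829(47) + 0.171(41) = 45.9740
T̂_B = 0.892(52) + 0.108(45) = 51.2440
T̂_A − T̂_B = -5.2700

-5.27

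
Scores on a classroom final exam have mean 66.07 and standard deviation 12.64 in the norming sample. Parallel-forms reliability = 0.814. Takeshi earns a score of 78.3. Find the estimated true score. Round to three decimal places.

Kelley's formula gives T̂ = 0.814·78.3 + 0.186·66.07 = 63.7362 + 12.28902 = 76.0252.

76.025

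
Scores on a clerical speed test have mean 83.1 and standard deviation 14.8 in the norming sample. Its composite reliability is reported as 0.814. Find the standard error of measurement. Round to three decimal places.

6.383

SEM = SD · √(1 − ρ) = 14.8 × √0.186 = 14.8 × 0.4313 = 6.3829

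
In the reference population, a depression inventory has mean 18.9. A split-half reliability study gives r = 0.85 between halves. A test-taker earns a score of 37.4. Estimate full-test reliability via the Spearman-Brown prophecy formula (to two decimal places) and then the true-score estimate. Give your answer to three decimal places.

35.920

Spearman-Brown: ρ = 2r/(1 + r) = 2(0.85)/(1 + 0.85) = 1.700/1.85 = 0.9189 → 0.92
T̂ = ρX + (1 − ρ)μ
  = 0.92 × 37.4 + 0.08 × 18.9
  = 34.408 + 1.512
  = 35.9200
  ≈ 35.920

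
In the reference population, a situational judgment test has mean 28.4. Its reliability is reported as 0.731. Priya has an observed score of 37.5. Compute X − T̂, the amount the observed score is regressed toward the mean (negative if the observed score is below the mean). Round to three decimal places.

T̂ = 0.731(37.5) + 0.269(28.4) = 27.4125 + 7.6396 = 35.05210 → 35.0521
X − T̂ = 37.5 − 35.0521 = 2.4479 → 2.448

2.448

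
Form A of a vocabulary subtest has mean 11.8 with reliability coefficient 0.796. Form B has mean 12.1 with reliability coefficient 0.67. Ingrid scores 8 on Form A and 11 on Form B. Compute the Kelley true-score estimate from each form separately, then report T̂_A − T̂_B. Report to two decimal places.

-2.59

T̂_A = 0.796(8) + 0.204(11.8) = 8.7752
T̂_B = 0.67(11) + 0.33(12.1) = 11.3630
T̂_A − T̂_B = -2.5878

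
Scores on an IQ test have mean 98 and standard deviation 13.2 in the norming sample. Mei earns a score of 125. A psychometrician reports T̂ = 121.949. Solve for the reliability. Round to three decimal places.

T̂ = ρX + (1 − ρ)μ  ⇒  T̂ − μ = ρ(X − μ)
ρ = (T̂ − μ)/(X − μ) = (121.949 − 98) / (125 − 98) = 23.949 / 27.0 = 0.88700

0.887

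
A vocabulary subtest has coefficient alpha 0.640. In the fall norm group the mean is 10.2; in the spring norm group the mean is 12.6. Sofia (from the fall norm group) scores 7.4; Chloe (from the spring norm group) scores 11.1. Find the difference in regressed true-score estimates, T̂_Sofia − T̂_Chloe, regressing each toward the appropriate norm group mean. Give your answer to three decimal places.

-3.232

T̂_Sofia = 0.640(7.4) + 0.360(10.2) = 8.40800
T̂_Chloe = 0.640(11.1) + 0.360(12.6) = 11.64000
Difference = 8.40800 − 11.64000 = -3.23200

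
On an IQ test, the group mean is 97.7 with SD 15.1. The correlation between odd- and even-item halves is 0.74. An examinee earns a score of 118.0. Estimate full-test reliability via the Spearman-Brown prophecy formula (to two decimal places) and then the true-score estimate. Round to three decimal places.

Spearman-Brown: ρ = 2r/(1 + r) = 2(0.74)/(1 + 0.74) = 1.480/1.74 = 0.8506 → 0.85
Kelley's formula gives T̂ = 0.85·118.0 + 0.15·97.7 = 100.300 + 14.655 = 114.9550.

114.955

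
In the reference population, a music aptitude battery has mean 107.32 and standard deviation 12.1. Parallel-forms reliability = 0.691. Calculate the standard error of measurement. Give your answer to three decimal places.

SEM = SD · √(1 − ρ) = 12.1 × √0.309 = 12.1 × 0.5559 = 6.7261

6.726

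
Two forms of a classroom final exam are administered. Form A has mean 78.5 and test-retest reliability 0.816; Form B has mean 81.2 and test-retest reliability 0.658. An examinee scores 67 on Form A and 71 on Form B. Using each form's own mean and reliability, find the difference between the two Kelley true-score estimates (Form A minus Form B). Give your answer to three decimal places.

-5.372

T̂_A = 0.816(67) + 0.184(78.5) = 69.11600
T̂_B = 0.658(71) + 0.342(81.2) = 74.48840
T̂_A − T̂_B = -5.37240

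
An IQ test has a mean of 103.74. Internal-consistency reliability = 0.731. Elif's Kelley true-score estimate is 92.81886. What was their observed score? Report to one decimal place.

88.8

T̂ = ρX + (1 − ρ)μ  ⇒  X = (T̂ − (1 − ρ)μ) / ρ
X = (92.81886 − 0.269 × 103.74) / 0.731 = (92.81886 − 27.90606) / 0.731 = 64.91280 / 0.731 = 88.800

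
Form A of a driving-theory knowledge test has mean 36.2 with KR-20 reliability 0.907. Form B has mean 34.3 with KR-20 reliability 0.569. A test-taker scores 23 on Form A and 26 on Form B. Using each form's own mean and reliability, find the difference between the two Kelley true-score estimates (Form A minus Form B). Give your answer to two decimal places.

-5.35

T̂_A = 0.907(23) + 0.093(36.2) = 24.2276
T̂_B = 0.569(26) + 0.431(34.3) = 29.5773
T̂_A − T̂_B = -5.3497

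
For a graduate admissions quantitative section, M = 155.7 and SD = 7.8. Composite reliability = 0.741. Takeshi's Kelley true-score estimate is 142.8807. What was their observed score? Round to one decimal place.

138.4

T̂ = ρX + (1 − ρ)μ  ⇒  X = (T̂ − (1 − ρ)μ) / ρ
X = (142.8807 − 0.259 × 155.7) / 0.741 = (142.8807 − 40.3263) / 0.741 = 102.5544 / 0.741 = 138.400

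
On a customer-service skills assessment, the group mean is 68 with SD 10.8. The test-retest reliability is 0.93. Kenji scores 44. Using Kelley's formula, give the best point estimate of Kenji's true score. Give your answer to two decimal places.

T̂ = 0.93(44) + 0.07(68) = 40.92 + 4.76 = 45.680 → 45.68

45.68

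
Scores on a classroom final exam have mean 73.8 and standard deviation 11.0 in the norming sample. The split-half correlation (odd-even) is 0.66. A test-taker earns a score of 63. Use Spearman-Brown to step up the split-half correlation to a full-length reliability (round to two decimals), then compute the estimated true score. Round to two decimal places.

65.16

Spearman-Brown: ρ = 2r/(1 + r) = 2(0.66)/(1 + 0.66) = 1.320/1.66 = 0.7952 → 0.80
T̂ = ρX + (1 − ρ)μ
  = 0.80 × 63 + 0.20 × 73.8
  = 50.40 + 14.760
  = 65.160
  ≈ 65.16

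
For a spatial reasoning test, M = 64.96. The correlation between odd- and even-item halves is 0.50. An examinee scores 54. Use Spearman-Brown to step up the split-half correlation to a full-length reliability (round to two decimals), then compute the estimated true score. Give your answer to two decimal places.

57.62

Spearman-Brown: ρ = 2r/(1 + r) = 2(0.50)/(1 + 0.50) = 1.000/1.50 = 0.6667 → 0.67
T̂ = ρX + (1 − ρ)μ
  = 0.67 × 54 + 0.33 × 64.96
  = 36.18 + 21.4368
  = 57.617
  ≈ 57.62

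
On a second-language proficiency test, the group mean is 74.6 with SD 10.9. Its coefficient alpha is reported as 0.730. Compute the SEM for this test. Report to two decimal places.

SEM = SD · √(1 − ρ) = 10.9 × √0.270 = 10.9 × 0.5196 = 5.664

5.66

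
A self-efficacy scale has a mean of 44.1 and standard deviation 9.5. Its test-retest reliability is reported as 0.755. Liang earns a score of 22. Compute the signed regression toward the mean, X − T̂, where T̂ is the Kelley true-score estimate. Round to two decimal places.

T̂ = ρX + (1 − ρ)μ
  = 0.755 × 22 + 0.245 × 44.1
  = 16.610 + 10.8045
  = 27.4145
  ≈ 27.415
X − T̂ = 22 − 27.415 = -5.415 → -5.41

-5.41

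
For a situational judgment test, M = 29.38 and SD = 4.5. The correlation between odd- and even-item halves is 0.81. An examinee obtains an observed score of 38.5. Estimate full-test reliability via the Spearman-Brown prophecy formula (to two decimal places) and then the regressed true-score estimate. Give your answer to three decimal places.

37.588

Spearman-Brown: ρ = 2r/(1 + r) = 2(0.81)/(1 + 0.81) = 1.620/1.81 = 0.8950 → 0.90
Regress the observed score toward the mean by the unreliability: T̂ = 0.90·38.5 + 0.10·29.38 = 34.650 + 2.9380 = 37.5880.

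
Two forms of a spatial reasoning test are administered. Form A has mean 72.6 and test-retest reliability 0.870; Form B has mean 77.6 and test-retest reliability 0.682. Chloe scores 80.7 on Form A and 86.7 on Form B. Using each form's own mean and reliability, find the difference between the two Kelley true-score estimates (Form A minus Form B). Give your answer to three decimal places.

-4.159

T̂_A = 0.870(80.7) + 0.130(72.6) = 79.64700
T̂_B = 0.682(86.7) + 0.318(77.6) = 83.80620
T̂_A − T̂_B = -4.15920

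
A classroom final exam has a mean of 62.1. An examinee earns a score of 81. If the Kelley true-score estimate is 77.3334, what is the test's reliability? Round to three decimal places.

T̂ = ρX + (1 − ρ)μ  ⇒  T̂ − μ = ρ(X − μ)
ρ = (T̂ − μ)/(X − μ) = (77.3334 − 62.1) / (81 − 62.1) = 15.2334 / 18.9 = 0.80600

0.806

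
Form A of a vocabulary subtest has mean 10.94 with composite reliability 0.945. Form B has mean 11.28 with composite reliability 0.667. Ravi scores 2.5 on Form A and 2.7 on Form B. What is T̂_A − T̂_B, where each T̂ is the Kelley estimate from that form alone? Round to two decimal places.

T̂_A = 0.945(2.5) + 0.055(10.94) = 2.9642
T̂_B = 0.667(2.7) + 0.333(11.28) = 5.5571
T̂_A − T̂_B = -2.5929

-2.59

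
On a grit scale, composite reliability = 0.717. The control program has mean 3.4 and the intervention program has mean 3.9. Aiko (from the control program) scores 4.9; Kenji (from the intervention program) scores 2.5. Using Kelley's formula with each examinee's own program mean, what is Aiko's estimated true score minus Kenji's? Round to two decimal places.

T̂_Aiko = 0.717(4.9) + 0.283(3.4) = 4.4755
T̂_Kenji = 0.717(2.5) + 0.283(3.9) = 2.8962
Difference = 4.4755 − 2.8962 = 1.5793

1.58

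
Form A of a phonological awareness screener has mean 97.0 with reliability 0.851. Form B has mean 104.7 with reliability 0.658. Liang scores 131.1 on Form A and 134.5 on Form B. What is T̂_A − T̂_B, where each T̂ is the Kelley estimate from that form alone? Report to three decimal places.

1.711

T̂_A = 0.851(131.1) + 0.149(97.0) = 126.01910
T̂_B = 0.658(134.5) + 0.342(104.7) = 124.30840
T̂_A − T̂_B = 1.71070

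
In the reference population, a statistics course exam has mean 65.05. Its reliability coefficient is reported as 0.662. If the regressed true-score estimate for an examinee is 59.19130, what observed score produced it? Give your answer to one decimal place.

T̂ = ρX + (1 − ρ)μ  ⇒  X = (T̂ − (1 − ρ)μ) / ρ
X = (59.19130 − 0.338 × 65.05) / 0.662 = (59.19130 − 21.98690) / 0.662 = 37.20440 / 0.662 = 56.200

56.2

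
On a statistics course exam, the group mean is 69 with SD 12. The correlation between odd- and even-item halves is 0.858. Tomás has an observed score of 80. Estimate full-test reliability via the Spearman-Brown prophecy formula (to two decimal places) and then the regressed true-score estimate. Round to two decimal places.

79.12

Spearman-Brown: ρ = 2r/(1 + r) = 2(0.858)/(1 + 0.858) = 1.7160/1.858 = 0.9236 → 0.92
T̂ = ρX + (1 − ρ)μ
  = 0.92 × 80 + 0.08 × 69
  = 73.60 + 5.52
  = 79.120
  ≈ 79.12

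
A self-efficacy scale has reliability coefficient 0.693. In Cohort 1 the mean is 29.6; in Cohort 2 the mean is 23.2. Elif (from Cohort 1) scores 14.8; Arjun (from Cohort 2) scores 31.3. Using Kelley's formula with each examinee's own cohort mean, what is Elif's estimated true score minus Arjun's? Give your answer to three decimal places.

T̂_Elif = 0.693(14.8) + 0.307(29.6) = 19.34360
T̂_Arjun = 0.693(31.3) + 0.307(23.2) = 28.81330
Difference = 19.34360 − 28.81330 = -9.46970

-9.470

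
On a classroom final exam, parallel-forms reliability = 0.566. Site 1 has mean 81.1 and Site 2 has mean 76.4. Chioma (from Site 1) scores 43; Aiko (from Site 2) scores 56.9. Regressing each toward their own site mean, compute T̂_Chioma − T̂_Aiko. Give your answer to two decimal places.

-5.83

T̂_Chioma = 0.566(43) + 0.434(81.1) = 59.5354
T̂_Aiko = 0.566(56.9) + 0.434(76.4) = 65.3630
Difference = 59.5354 − 65.3630 = -5.8276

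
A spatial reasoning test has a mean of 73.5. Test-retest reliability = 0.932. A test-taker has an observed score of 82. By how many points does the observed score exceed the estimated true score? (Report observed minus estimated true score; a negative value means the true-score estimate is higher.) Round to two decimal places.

T̂ = 0.932(82) + 0.068(73.5) = 76.424 + 4.9980 = 81.4220 → 81.422
X − T̂ = 82 − 81.422 = 0.578 → 0.58

0.58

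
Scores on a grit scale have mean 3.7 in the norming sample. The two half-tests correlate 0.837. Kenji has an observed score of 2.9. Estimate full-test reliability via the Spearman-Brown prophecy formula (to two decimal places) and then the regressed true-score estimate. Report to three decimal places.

2.972

Spearman-Brown: ρ = 2r/(1 + r) = 2(0.837)/(1 + 0.837) = 1.6740/1.837 = 0.9113 → 0.91
Regress the observed score toward the mean by the unreliability: T̂ = 0.91·2.9 + 0.09·3.7 = 2.639 + 0.333 = 2.9720.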